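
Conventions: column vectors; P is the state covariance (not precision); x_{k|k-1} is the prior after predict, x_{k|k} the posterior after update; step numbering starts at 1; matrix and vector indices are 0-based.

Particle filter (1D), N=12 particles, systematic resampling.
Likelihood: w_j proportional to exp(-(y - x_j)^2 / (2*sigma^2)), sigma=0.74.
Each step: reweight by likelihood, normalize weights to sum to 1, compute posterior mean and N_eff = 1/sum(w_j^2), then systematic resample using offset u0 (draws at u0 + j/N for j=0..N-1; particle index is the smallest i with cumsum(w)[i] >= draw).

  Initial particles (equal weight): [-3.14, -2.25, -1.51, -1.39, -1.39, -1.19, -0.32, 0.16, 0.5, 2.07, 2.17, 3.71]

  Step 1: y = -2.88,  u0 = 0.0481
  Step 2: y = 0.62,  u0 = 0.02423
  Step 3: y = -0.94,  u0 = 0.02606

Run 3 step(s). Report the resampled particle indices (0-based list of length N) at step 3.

step 1: w=[0.4360, 0.3228, 0.0836, 0.0611, 0.0611, 0.0342, 0.0012, 0.0001, 0.0000, 0.0000, 0.0000, 0.0000]  mean=-2.4324  Neff=3.2267  idx=[0, 0, 0, 0, 0, 1, 1, 1, 1, 2, 3, 5]
step 2: w=[0.0000, 0.0000, 0.0000, 0.0000, 0.0000, 0.0058, 0.0058, 0.0058, 0.0058, 0.1703, 0.2680, 0.5384]  mean=-1.3230  Neff=2.5589  idx=[9, 9, 9, 10, 10, 10, 11, 11, 11, 11, 11, 11]
step 3: w=[0.0715, 0.0715, 0.0715, 0.0800, 0.0800, 0.0800, 0.0909, 0.0909, 0.0909, 0.0909, 0.0909, 0.0909]  mean=-1.3067  Neff=11.8866  idx=[0, 1, 2, 3, 4, 5, 6, 7, 8, 9, 10, 11]

resampled_idx = [0, 1, 2, 3, 4, 5, 6, 7, 8, 9, 10, 11]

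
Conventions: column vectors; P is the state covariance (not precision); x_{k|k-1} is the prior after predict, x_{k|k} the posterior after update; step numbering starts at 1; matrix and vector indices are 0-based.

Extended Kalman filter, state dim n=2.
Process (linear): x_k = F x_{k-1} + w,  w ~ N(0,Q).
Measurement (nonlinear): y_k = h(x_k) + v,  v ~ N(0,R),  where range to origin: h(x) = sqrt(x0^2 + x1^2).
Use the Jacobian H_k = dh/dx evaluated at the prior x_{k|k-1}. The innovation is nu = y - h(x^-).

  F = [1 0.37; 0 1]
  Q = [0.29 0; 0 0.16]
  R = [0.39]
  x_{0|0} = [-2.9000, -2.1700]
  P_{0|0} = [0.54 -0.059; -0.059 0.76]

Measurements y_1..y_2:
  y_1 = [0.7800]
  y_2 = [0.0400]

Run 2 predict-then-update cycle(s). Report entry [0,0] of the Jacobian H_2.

H_jac[0,0] = -0.9488

step 1: x^-=[-3.7029, -2.1700]  P^-=[0.8904 0.2222; 0.2222 0.9200]  H_jac=[-0.8628 -0.5056]  S=[1.4818]  K=[-0.5942; -0.4433]  nu=[-3.5119]  x^+=[-1.6160, -0.6132]  P^+=[0.3671 -0.1681; -0.1681 0.6288]
step 2: x^-=[-1.8429, -0.6132]  P^-=[0.6188 0.0645; 0.0645 0.7888]  H_jac=[-0.9488 -0.3157]  S=[1.0644]  K=[-0.5708; -0.2915]  nu=[-1.9023]  x^+=[-0.7572, -0.0587]  P^+=[0.2721 -0.1126; -0.1126 0.6984]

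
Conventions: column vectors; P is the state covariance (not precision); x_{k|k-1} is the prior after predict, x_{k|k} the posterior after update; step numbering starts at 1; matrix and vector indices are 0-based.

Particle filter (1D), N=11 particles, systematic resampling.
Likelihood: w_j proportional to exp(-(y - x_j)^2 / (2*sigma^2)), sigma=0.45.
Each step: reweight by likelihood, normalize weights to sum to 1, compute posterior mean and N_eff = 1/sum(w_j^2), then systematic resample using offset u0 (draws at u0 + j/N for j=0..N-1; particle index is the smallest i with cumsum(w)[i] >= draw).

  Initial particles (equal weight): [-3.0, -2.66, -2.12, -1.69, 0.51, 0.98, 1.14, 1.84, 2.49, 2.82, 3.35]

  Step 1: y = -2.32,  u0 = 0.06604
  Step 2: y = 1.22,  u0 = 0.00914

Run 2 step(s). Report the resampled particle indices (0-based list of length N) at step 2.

step 1: w=[0.1357, 0.3196, 0.3851, 0.1596, 0.0000, 0.0000, 0.0000, 0.0000, 0.0000, 0.0000, 0.0000]  mean=-2.3434  Neff=3.3974  idx=[0, 1, 1, 1, 1, 2, 2, 2, 2, 3, 3]
step 2: w=[0.0000, 0.0000, 0.0000, 0.0000, 0.0000, 0.0007, 0.0007, 0.0007, 0.0007, 0.4987, 0.4987]  mean=-1.6911  Neff=2.0105  idx=[9, 9, 9, 9, 9, 9, 10, 10, 10, 10, 10]

resampled_idx = [9, 9, 9, 9, 9, 9, 10, 10, 10, 10, 10]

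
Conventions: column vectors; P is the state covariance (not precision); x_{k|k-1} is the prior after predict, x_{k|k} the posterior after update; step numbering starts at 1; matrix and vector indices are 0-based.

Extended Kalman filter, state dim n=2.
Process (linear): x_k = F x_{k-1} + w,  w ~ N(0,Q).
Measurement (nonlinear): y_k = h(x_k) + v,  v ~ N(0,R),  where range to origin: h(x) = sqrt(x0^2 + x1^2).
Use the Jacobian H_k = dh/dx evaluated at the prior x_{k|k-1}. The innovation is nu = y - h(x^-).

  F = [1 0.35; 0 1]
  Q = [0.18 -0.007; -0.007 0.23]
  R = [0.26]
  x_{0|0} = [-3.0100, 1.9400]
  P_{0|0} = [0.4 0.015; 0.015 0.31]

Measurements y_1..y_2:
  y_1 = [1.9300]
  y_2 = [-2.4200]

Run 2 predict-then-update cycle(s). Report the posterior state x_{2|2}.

step 1: x^-=[-2.3310, 1.9400]  P^-=[0.6285 0.1165; 0.1165 0.5400]  H_jac=[-0.7686 0.6397]  S=[0.7377]  K=[-0.5538; 0.3469]  nu=[-1.1027]  x^+=[-1.7203, 1.5575]  P^+=[0.4022 0.2582; 0.2582 0.4512]
step 2: x^-=[-1.1752, 1.5575]  P^-=[0.8183 0.4091; 0.4091 0.6812]  H_jac=[-0.6023 0.7983]  S=[0.5975]  K=[-0.2782; 0.4977]  nu=[-4.3711]  x^+=[0.0410, -0.6179]  P^+=[0.7720 0.4919; 0.4919 0.5332]

x_post = [0.0410, -0.6179]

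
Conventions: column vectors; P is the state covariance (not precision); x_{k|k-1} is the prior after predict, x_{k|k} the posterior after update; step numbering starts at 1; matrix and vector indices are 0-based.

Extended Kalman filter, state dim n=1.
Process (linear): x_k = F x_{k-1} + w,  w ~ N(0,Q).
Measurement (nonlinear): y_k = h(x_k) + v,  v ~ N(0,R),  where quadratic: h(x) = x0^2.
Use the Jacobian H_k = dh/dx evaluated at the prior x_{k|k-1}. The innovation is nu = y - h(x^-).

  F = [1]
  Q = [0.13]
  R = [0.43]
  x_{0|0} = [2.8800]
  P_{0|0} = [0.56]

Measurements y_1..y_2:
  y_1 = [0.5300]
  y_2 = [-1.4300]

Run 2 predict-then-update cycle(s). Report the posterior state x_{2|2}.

step 1: x^-=[2.8800]  P^-=[0.6900]  H_jac=[5.7600]  S=[23.3225]  K=[0.1704]  nu=[-7.7644]  x^+=[1.5569]  P^+=[0.0127]
step 2: x^-=[1.5569]  P^-=[0.1427]  H_jac=[3.1137]  S=[1.8137]  K=[0.2450]  nu=[-3.8538]  x^+=[0.6126]  P^+=[0.0338]

x_post = [0.6126]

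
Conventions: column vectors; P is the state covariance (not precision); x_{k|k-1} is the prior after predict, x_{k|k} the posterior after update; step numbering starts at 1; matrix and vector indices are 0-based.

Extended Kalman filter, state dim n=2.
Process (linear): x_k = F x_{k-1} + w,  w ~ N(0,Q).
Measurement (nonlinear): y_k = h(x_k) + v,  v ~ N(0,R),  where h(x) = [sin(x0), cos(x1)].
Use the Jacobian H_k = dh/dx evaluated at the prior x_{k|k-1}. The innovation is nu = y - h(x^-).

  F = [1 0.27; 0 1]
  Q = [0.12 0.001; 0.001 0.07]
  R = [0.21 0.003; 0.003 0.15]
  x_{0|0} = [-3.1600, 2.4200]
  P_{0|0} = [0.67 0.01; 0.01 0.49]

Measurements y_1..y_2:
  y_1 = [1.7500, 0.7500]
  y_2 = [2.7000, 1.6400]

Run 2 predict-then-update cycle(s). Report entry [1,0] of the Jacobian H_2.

step 1: x^-=[-2.5066, 2.4200]  P^-=[0.8311 0.1433; 0.1433 0.5600]  H_jac=[-0.8051 0.0000; 0.0000 -0.6606]  S=[0.7487 0.0792; 0.0792 0.3944]  K=[-0.8872 -0.0618; -0.0560 -0.9268]  nu=[2.3432, 1.5008]  x^+=[-4.6782, 0.8978]  P^+=[0.2316 0.0181; 0.0181 0.2107]
step 2: x^-=[-4.4358, 0.8978]  P^-=[0.3768 0.0760; 0.0760 0.2807]  H_jac=[-0.2731 0.0000; 0.0000 -0.7820]  S=[0.2381 0.0192; 0.0192 0.3216]  K=[-0.4192 -0.1596; -0.0322 -0.6805]  nu=[1.7380, 1.0167]  x^+=[-5.3267, 0.1500]  P^+=[0.3241 0.0322; 0.0322 0.1307]

H_jac[1,0] = 0.0000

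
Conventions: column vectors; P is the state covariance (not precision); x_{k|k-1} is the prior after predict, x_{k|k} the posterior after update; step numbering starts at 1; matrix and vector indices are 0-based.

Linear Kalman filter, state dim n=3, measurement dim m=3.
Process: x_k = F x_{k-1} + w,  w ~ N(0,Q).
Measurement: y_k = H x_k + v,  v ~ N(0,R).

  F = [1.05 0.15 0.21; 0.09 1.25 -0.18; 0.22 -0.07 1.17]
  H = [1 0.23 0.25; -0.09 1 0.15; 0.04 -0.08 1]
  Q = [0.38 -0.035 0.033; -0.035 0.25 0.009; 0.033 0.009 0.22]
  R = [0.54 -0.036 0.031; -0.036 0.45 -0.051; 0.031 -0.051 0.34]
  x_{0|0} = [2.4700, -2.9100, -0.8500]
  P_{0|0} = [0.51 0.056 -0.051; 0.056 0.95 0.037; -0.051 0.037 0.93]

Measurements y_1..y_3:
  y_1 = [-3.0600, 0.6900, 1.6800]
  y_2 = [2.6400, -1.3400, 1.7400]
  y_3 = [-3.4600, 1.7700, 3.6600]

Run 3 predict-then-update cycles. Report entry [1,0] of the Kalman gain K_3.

K[1,0] = 0.0939

step 1: x^-=[1.9785, -3.2622, -0.2474]  P^-=[1.0021 0.2478 0.3080; 0.2478 1.7662 -0.1936; 0.3080 -0.1936 1.4884]  S=[1.9743 0.5627 0.6636; 0.5627 2.1468 -0.1781; 0.6636 -0.1781 1.8953]  K=[0.6110 -0.0691 -0.0472; 0.1445 0.7483 -0.1517; 0.0400 0.0561 0.7912]  nu=[-4.2263, 4.1674, 1.5873]  x^+=[-0.9671, -0.9949, 1.0730]  P^+=[0.3375 -0.0190 -0.0086; -0.0190 0.3461 -0.0568; -0.0086 -0.0568 0.2632]
step 2: x^-=[-0.9393, -1.5238, 1.1123]  P^-=[0.7581 0.0147 0.1527; 0.0147 0.8236 -0.1595; 0.1527 -0.1595 0.6038]  S=[1.4442 0.0963 0.3168; 0.0963 1.2387 -0.1988; 0.3168 -0.1988 0.9879]  K=[0.5605 -0.0699 -0.0098; 0.1028 0.6146 -0.1369; 0.0466 0.0293 0.6212]  nu=[3.6517, -0.0676, 0.5434]  x^+=[1.1070, -1.2645, 1.6181]  P^+=[0.3095 -0.0238 0.0033; -0.0238 0.2853 -0.0509; 0.0033 -0.0509 0.2070]
step 3: x^-=[1.3125, -1.7722, 2.2252]  P^-=[0.7276 -0.0042 0.1494; -0.0042 0.7225 -0.1347; 0.1494 -0.1347 0.5305]  S=[1.3962 0.0612 0.3023; 0.0612 1.1466 -0.1777; 0.3023 -0.1777 0.9098]  K=[0.5503 -0.0706 -0.0001; 0.0939 0.5879 -0.1281; 0.0507 0.0290 0.5903]  nu=[-4.9211, 3.3265, 1.2406]  x^+=[-1.6305, -0.4374, 2.8043]  P^+=[0.3039 -0.0252 0.0065; -0.0252 0.2726 -0.0478; 0.0065 -0.0478 0.1967]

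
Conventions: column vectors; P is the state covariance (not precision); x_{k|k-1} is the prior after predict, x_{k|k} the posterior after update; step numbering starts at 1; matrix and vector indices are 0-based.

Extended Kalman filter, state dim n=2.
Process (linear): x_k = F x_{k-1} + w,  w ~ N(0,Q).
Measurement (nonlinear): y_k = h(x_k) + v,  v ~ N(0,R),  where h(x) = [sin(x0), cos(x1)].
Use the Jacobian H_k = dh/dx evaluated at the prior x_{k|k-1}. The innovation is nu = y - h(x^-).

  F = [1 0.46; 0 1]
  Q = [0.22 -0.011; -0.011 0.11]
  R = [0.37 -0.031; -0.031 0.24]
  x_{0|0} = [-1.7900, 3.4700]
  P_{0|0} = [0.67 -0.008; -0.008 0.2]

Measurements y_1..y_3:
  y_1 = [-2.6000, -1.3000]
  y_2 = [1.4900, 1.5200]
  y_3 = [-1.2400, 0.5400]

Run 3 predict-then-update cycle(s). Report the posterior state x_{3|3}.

step 1: x^-=[-0.1938, 3.4700]  P^-=[0.9250 0.0730; 0.0730 0.3100]  H_jac=[0.9813 0.0000; 0.0000 0.3225]  S=[1.2607 -0.0079; -0.0079 0.2722]  K=[0.7207 0.1074; 0.0591 0.3690]  nu=[-2.4074, -0.3534]  x^+=[-1.9667, 3.1972]  P^+=[0.2683 0.0106; 0.0106 0.2689]
step 2: x^-=[-0.4959, 3.1972]  P^-=[0.5550 0.1233; 0.1233 0.3789]  H_jac=[0.8795 0.0000; 0.0000 0.0556]  S=[0.7993 -0.0250; -0.0250 0.2412]  K=[0.6136 0.0920; 0.1389 0.1017]  nu=[1.9659, 2.5185]  x^+=[0.9418, 3.7264]  P^+=[0.2549 0.0548; 0.0548 0.3617]
step 3: x^-=[2.6560, 3.7264]  P^-=[0.6019 0.2102; 0.2102 0.4717]  H_jac=[-0.8844 0.0000; 0.0000 0.5521]  S=[0.8407 -0.1336; -0.1336 0.3838]  K=[-0.6193 0.0867; -0.1199 0.6368]  nu=[-1.7067, 1.3738]  x^+=[3.8322, 4.8059]  P^+=[0.2621 0.0725; 0.0725 0.2836]

x_post = [3.8322, 4.8059]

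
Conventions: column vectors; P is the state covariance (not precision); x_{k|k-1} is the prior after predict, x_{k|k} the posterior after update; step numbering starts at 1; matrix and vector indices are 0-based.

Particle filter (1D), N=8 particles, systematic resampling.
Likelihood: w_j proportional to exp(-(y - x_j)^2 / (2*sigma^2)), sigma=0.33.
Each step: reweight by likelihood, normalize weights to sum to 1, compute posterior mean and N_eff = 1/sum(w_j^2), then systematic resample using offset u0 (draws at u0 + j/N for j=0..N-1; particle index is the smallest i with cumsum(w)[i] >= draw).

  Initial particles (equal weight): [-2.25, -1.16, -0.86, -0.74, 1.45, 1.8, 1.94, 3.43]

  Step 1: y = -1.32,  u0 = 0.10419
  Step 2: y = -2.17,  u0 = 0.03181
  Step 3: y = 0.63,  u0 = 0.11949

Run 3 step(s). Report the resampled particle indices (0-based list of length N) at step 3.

resampled_idx = [0, 1, 2, 3, 4, 5, 6, 7]

step 1: w=[0.0126, 0.5928, 0.2524, 0.1423, 0.0000, 0.0000, 0.0000, 0.0000]  mean=-1.0382  Neff=2.2963  idx=[1, 1, 1, 1, 1, 2, 2, 3]
step 2: w=[0.1964, 0.1964, 0.1964, 0.1964, 0.1964, 0.0080, 0.0080, 0.0018]  mean=-1.1544  Neff=5.1800  idx=[0, 0, 1, 2, 2, 3, 3, 4]
step 3: w=[0.1250, 0.1250, 0.1250, 0.1250, 0.1250, 0.1250, 0.1250, 0.1250]  mean=-1.1600  Neff=8.0000  idx=[0, 1, 2, 3, 4, 5, 6, 7]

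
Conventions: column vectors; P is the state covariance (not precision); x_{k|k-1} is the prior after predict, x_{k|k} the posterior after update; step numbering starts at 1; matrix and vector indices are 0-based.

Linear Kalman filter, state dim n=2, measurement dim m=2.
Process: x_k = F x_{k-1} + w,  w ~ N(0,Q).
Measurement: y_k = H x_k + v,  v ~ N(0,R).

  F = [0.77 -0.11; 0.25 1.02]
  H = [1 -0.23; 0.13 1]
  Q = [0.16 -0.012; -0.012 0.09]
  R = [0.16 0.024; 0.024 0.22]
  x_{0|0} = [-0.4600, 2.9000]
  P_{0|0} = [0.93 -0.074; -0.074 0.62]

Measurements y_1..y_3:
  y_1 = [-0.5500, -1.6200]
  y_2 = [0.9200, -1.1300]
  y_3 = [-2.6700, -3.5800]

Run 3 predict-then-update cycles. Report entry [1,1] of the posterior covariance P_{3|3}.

P_post[1,1] = 0.1067

step 1: x^-=[-0.6732, 2.8430]  P^-=[0.7314 0.0414; 0.0414 0.7554]  S=[0.9124 -0.0145; -0.0145 0.9986]  K=[0.7936 0.1482; -0.1330 0.7600]  nu=[0.7771, -4.3755]  x^+=[-0.7049, -0.5856]  P^+=[0.1383 0.0337; 0.0337 0.1596]
step 2: x^-=[-0.4784, -0.7736]  P^-=[0.2382 0.0222; 0.0222 0.2819]  S=[0.4029 0.0117; 0.0117 0.5117]  K=[0.5759 0.0908; -0.1220 0.5593]  nu=[1.2205, -0.2942]  x^+=[0.1978, -1.0870]  P^+=[0.0991 0.0209; 0.0209 0.1174]
step 3: x^-=[0.2719, -1.0593]  P^-=[0.2167 0.0098; 0.0098 0.2290]  S=[0.3843 0.0090; 0.0090 0.4552]  K=[0.5563 0.0724; -0.1235 0.5083]  nu=[-3.1855, -2.5560]  x^+=[-1.6851, -1.9651]  P^+=[0.0946 0.0170; 0.0170 0.1067]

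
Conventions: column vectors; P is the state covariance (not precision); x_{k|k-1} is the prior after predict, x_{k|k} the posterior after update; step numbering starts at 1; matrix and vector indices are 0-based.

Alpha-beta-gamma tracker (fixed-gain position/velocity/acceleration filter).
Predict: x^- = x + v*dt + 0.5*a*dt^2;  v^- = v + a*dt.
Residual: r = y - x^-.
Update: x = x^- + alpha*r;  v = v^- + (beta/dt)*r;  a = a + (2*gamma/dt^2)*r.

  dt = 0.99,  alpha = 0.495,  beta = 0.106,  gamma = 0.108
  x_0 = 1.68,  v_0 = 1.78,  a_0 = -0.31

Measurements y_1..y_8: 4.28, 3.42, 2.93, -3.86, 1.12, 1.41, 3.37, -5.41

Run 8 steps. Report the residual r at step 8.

step 1: x_pred=3.2903  r=0.9897  x^+=3.7802  v^+=1.5791  a^+=-0.0919
step 2: x_pred=5.2984  r=-1.8784  x^+=4.3686  v^+=1.2870  a^+=-0.5059
step 3: x_pred=5.3948  r=-2.4648  x^+=4.1747  v^+=0.5223  a^+=-1.0491
step 4: x_pred=4.1777  r=-8.0377  x^+=0.1990  v^+=-1.3769  a^+=-2.8205
step 5: x_pred=-2.5463  r=3.6663  x^+=-0.7315  v^+=-3.7766  a^+=-2.0125
step 6: x_pred=-5.4566  r=6.8666  x^+=-2.0576  v^+=-5.0338  a^+=-0.4992
step 7: x_pred=-7.2857  r=10.6557  x^+=-2.0111  v^+=-4.3870  a^+=1.8492
step 8: x_pred=-5.4481  r=0.0381  x^+=-5.4292  v^+=-2.5523  a^+=1.8576

resid = 0.0381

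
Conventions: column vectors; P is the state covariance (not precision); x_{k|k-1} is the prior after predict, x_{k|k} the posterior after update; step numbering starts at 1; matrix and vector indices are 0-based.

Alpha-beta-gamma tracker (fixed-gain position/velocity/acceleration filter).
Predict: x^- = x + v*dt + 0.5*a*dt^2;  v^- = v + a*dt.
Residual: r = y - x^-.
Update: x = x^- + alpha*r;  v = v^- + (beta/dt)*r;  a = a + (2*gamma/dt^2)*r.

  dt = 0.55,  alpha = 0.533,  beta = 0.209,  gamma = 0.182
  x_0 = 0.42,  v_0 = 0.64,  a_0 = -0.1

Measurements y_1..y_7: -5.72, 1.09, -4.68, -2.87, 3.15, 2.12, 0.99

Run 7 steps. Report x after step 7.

x_post = 5.1636

step 1: x_pred=0.7569  r=-6.4769  x^+=-2.6953  v^+=-1.8762  a^+=-7.8937
step 2: x_pred=-4.9211  r=6.0111  x^+=-1.7172  v^+=-3.9335  a^+=-0.6604
step 3: x_pred=-3.9805  r=-0.6995  x^+=-4.3533  v^+=-4.5625  a^+=-1.5021
step 4: x_pred=-7.0899  r=4.2199  x^+=-4.8407  v^+=-3.7851  a^+=3.5757
step 5: x_pred=-6.3817  r=9.5317  x^+=-1.3013  v^+=1.8036  a^+=15.0453
step 6: x_pred=1.9663  r=0.1537  x^+=2.0482  v^+=10.1369  a^+=15.2303
step 7: x_pred=9.9271  r=-8.9371  x^+=5.1636  v^+=15.1175  a^+=4.4763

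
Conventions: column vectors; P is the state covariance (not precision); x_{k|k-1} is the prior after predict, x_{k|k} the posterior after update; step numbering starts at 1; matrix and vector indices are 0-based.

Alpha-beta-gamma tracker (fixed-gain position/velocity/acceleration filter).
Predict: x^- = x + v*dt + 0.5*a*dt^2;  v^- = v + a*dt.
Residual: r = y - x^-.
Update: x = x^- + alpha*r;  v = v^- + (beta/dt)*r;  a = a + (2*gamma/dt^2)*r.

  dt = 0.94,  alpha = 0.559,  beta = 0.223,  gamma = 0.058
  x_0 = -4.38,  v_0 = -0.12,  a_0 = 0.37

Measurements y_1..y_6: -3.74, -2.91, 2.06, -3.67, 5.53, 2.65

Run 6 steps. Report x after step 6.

x_post = 4.4639

step 1: x_pred=-4.3293  r=0.5893  x^+=-3.9999  v^+=0.3676  a^+=0.4474
step 2: x_pred=-3.4567  r=0.5467  x^+=-3.1511  v^+=0.9178  a^+=0.5191
step 3: x_pred=-2.0590  r=4.1190  x^+=0.2435  v^+=2.3830  a^+=1.0599
step 4: x_pred=2.9518  r=-6.6218  x^+=-0.7498  v^+=1.8084  a^+=0.1906
step 5: x_pred=1.0343  r=4.4957  x^+=3.5474  v^+=3.0540  a^+=0.7808
step 6: x_pred=6.7631  r=-4.1131  x^+=4.4639  v^+=2.8122  a^+=0.2408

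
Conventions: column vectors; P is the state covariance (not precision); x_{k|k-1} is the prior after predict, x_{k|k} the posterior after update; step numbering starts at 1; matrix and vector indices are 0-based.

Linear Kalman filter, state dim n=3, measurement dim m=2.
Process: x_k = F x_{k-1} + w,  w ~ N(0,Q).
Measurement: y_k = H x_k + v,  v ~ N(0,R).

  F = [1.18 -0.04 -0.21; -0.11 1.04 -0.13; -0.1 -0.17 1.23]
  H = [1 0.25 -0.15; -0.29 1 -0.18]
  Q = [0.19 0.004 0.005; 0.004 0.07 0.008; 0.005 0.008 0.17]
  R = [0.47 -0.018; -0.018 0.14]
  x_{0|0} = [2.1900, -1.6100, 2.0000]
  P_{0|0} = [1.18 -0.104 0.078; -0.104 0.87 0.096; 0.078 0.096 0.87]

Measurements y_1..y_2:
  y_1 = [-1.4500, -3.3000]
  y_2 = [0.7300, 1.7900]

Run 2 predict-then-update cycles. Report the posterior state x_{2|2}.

x_post = [-0.2512, -0.2970, -0.4332]

step 1: x^-=[2.2286, -2.1753, 2.5147]  P^-=[1.8456 -0.3203 -0.2190; -0.3203 1.0400 -0.1477; -0.2190 -0.1477 1.4603]  S=[2.3301 -0.4922; -0.4922 1.5987]  K=[0.7102 -0.2919; 0.1463 0.7704; -0.2671 -0.2993]  nu=[-2.7576, -0.0258]  x^+=[0.2778, -2.5987, 3.2589]  P^+=[0.3303 0.0452 0.0170; 0.0452 0.1524 0.1892; 0.0170 0.1892 1.2296]
step 2: x^-=[-0.2526, -3.1569, 4.4225]  P^-=[0.6948 0.0015 -0.3369; 0.0015 0.1986 0.0283; -0.3369 0.0283 1.9562]  S=[1.3210 -0.0752; -0.0752 0.4142]  K=[0.5511 -0.2365; 0.0627 0.4775; -0.5082 -0.6382]  nu=[2.4352, 5.6697]  x^+=[-0.2512, -0.2970, -0.4332]  P^+=[0.2509 0.0213 -0.0469; 0.0213 0.1035 0.1753; -0.0469 0.1753 1.4951]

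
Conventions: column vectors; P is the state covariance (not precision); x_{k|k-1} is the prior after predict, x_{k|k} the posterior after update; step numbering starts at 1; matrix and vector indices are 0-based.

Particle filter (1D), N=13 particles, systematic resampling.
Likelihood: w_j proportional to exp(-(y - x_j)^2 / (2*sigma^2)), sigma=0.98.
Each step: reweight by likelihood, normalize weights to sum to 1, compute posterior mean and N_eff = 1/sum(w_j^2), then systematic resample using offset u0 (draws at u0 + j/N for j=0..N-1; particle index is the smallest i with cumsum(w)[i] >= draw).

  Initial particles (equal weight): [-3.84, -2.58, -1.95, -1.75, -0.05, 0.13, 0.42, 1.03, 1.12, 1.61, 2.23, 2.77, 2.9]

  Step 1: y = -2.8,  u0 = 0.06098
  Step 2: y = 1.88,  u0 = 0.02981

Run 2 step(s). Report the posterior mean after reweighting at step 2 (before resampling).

post_mean = -1.8387

step 1: w=[0.2012, 0.3445, 0.2425, 0.1990, 0.0069, 0.0040, 0.0016, 0.0002, 0.0001, 0.0000, 0.0000, 0.0000, 0.0000]  mean=-2.4812  Neff=3.8817  idx=[0, 0, 1, 1, 1, 1, 1, 2, 2, 2, 3, 3, 3]
step 2: w=[0.0000, 0.0000, 0.0067, 0.0067, 0.0067, 0.0067, 0.0067, 0.1015, 0.1015, 0.1015, 0.2207, 0.2207, 0.2207]  mean=-1.8387  Neff=5.6424  idx=[6, 7, 8, 9, 9, 10, 10, 11, 11, 11, 12, 12, 12]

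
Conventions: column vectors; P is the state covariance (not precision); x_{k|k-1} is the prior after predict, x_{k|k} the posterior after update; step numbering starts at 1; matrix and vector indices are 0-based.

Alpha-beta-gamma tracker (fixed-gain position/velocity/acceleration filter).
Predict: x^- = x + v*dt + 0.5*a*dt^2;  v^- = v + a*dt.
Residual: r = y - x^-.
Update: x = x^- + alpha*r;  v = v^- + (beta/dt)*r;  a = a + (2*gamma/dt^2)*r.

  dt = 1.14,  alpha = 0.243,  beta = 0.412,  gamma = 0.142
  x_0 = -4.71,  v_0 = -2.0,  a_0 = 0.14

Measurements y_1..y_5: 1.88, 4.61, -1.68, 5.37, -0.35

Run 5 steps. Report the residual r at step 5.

resid = -16.8956

step 1: x_pred=-6.8990  r=8.7790  x^+=-4.7657  v^+=1.3324  a^+=2.0585
step 2: x_pred=-1.9092  r=6.5192  x^+=-0.3251  v^+=6.0351  a^+=3.4831
step 3: x_pred=8.8183  r=-10.4983  x^+=6.2672  v^+=6.2117  a^+=1.1889
step 4: x_pred=14.1211  r=-8.7511  x^+=11.9946  v^+=4.4044  a^+=-0.7234
step 5: x_pred=16.5456  r=-16.8956  x^+=12.4399  v^+=-2.5264  a^+=-4.4156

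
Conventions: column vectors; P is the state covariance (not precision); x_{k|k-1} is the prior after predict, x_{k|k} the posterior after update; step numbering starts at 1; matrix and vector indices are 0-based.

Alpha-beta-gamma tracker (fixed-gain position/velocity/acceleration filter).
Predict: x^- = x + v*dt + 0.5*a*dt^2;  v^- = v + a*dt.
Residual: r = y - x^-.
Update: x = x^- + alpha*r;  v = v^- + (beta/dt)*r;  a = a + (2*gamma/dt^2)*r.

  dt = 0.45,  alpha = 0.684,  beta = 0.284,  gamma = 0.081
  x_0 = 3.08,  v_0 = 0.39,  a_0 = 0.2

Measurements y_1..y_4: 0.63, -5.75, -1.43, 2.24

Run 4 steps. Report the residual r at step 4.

resid = 8.3121

step 1: x_pred=3.2757  r=-2.6458  x^+=1.4661  v^+=-1.1898  a^+=-1.9166
step 2: x_pred=0.7366  r=-6.4866  x^+=-3.7002  v^+=-6.1460  a^+=-7.1059
step 3: x_pred=-7.1854  r=5.7554  x^+=-3.2487  v^+=-5.7114  a^+=-2.5016
step 4: x_pred=-6.0721  r=8.3121  x^+=-0.3866  v^+=-1.5912  a^+=4.1481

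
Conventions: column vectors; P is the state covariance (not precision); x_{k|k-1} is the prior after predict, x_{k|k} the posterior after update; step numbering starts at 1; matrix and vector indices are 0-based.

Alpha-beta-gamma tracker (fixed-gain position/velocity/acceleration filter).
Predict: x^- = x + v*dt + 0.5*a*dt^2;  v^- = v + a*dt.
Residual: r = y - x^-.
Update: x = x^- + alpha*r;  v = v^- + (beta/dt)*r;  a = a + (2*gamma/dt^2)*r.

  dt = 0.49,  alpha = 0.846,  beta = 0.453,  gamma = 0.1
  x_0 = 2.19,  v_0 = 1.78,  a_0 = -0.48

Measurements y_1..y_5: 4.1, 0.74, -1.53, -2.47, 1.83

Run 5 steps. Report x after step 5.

x_post = 0.6418

step 1: x_pred=3.0046  r=1.0954  x^+=3.9313  v^+=2.5575  a^+=0.4325
step 2: x_pred=5.2364  r=-4.4964  x^+=1.4324  v^+=-1.3875  a^+=-3.3130
step 3: x_pred=0.3549  r=-1.8849  x^+=-1.2397  v^+=-4.7534  a^+=-4.8830
step 4: x_pred=-4.1551  r=1.6851  x^+=-2.7295  v^+=-5.5882  a^+=-3.4794
step 5: x_pred=-5.8854  r=7.7154  x^+=0.6418  v^+=-0.1603  a^+=2.9475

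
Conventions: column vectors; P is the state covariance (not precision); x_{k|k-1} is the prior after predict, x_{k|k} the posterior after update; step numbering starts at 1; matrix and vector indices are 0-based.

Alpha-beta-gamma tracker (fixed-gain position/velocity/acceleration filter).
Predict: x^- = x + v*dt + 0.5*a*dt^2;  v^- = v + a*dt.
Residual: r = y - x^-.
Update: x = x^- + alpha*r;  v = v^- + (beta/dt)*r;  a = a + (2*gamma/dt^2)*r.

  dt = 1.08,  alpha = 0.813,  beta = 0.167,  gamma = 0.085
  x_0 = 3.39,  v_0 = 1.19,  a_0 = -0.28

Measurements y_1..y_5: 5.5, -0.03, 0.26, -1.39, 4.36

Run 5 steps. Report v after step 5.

step 1: x_pred=4.5119  r=0.9881  x^+=5.3152  v^+=1.0404  a^+=-0.1360
step 2: x_pred=6.3595  r=-6.3895  x^+=1.1648  v^+=-0.0945  a^+=-1.0672
step 3: x_pred=0.4404  r=-0.1804  x^+=0.2937  v^+=-1.2750  a^+=-1.0935
step 4: x_pred=-1.7210  r=0.3310  x^+=-1.4519  v^+=-2.4048  a^+=-1.0453
step 5: x_pred=-4.6587  r=9.0187  x^+=2.6735  v^+=-2.1392  a^+=0.2692

v_post = -2.1392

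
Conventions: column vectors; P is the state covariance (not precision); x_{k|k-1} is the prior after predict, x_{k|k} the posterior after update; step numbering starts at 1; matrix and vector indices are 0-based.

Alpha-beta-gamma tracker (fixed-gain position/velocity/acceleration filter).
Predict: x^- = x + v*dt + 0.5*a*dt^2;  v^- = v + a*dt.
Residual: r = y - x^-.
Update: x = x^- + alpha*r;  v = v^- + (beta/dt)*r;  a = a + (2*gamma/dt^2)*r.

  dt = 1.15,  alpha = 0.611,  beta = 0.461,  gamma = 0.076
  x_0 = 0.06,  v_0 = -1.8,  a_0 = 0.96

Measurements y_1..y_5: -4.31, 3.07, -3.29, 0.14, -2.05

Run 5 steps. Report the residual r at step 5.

step 1: x_pred=-1.3752  r=-2.9348  x^+=-3.1684  v^+=-1.8725  a^+=0.6227
step 2: x_pred=-4.9100  r=7.9800  x^+=-0.0342  v^+=2.0425  a^+=1.5399
step 3: x_pred=3.3330  r=-6.6230  x^+=-0.7137  v^+=1.1584  a^+=0.7787
step 4: x_pred=1.1334  r=-0.9934  x^+=0.5264  v^+=1.6557  a^+=0.6645
step 5: x_pred=2.8698  r=-4.9198  x^+=-0.1362  v^+=0.4476  a^+=0.0990

resid = -4.9198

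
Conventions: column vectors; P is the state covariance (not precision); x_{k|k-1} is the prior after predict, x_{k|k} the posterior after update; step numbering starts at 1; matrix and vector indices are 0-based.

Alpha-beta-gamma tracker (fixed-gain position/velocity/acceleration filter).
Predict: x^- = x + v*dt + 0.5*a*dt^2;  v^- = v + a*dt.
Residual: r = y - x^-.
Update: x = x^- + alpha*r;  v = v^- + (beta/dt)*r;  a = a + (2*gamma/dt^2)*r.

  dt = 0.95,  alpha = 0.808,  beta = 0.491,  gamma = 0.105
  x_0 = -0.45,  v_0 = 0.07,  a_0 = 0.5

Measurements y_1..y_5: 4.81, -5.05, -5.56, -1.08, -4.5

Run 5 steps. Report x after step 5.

x_post = -4.1903

step 1: x_pred=-0.1579  r=4.9679  x^+=3.8562  v^+=3.1126  a^+=1.6560
step 2: x_pred=7.5604  r=-12.6104  x^+=-2.6288  v^+=-1.8318  a^+=-1.2783
step 3: x_pred=-4.9459  r=-0.6141  x^+=-5.4421  v^+=-3.3636  a^+=-1.4212
step 4: x_pred=-9.2789  r=8.1989  x^+=-2.6542  v^+=-0.4763  a^+=0.4866
step 5: x_pred=-2.8871  r=-1.6129  x^+=-4.1903  v^+=-0.8477  a^+=0.1112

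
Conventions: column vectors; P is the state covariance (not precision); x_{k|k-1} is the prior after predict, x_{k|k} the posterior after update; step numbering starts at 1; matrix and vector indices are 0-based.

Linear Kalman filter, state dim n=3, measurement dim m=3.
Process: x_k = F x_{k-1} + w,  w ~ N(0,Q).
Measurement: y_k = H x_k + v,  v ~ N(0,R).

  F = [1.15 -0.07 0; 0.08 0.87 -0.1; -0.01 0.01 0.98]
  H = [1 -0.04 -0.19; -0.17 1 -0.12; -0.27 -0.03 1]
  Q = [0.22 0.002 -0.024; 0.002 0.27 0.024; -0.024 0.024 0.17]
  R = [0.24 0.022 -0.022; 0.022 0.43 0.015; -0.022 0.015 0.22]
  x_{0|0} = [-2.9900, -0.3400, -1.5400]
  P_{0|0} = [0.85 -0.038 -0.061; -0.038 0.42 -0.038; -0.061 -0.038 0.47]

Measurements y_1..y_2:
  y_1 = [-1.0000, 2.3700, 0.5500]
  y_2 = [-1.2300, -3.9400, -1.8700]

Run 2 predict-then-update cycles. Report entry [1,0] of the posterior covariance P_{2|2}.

P_post[1,0] = 0.0402

step 1: x^-=[-3.4147, -0.3810, -1.4827]  P^-=[1.3523 0.0236 -0.1007; 0.0236 0.6003 -0.0560; -0.1007 -0.0560 0.6220]  S=[1.6512 -0.1748 -0.6089; -0.1748 1.0797 -0.0642; -0.6089 -0.0642 0.9992]  K=[0.8416 -0.0411 0.0434; 0.0647 0.5688 -0.0045; 0.1339 -0.0400 0.7304]  nu=[2.1177, 1.9926, 1.0993]  x^+=[-1.6664, 0.8845, -0.4759]  P^+=[0.2111 0.0432 0.0487; 0.0432 0.2563 0.0255; 0.0487 0.0255 0.1711]
step 2: x^-=[-1.9783, 0.6838, -0.4409]  P^-=[0.4935 0.0434 0.0271; 0.0434 0.4679 0.0345; 0.0271 0.0345 0.3339]  S=[0.7331 -0.0381 -0.1917; -0.0381 0.8950 0.0030; -0.1917 0.0030 0.5743]  K=[0.6725 -0.0204 0.0374; 0.0599 0.5123 0.0326; 0.1055 -0.0088 0.6021]  nu=[0.6919, -5.0130, -1.9428]  x^+=[-1.4835, -1.9064, -1.4933]  P^+=[0.1694 0.0402 0.0401; 0.0402 0.2327 0.0314; 0.0401 0.0314 0.1418]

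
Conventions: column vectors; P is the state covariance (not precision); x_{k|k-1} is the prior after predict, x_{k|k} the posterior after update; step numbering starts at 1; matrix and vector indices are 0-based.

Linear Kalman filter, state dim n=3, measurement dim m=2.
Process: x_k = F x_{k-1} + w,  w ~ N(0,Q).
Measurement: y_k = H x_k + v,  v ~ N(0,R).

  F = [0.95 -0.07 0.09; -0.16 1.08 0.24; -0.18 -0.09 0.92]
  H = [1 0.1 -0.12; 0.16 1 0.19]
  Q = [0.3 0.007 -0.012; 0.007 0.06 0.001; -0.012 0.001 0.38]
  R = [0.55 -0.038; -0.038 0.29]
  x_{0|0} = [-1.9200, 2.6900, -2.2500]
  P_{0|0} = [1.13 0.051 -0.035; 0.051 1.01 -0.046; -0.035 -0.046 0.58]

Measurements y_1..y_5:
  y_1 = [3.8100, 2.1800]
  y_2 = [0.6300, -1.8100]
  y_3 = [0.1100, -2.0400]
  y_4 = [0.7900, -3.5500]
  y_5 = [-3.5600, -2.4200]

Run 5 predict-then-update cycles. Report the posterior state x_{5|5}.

step 1: x^-=[-2.2148, 2.6724, -1.9665]  P^-=[1.3173 -0.1869 -0.1812; -0.1869 1.2616 0.0162; -0.1812 0.0162 0.9366]  S=[1.8991 0.0551; 0.0551 1.5545]  K=[0.6962 -0.0315; -0.0561 0.7963; -0.1570 0.1118]  nu=[5.5216, 0.2356]  x^+=[1.6217, 2.5502, -2.8071]  P^+=[0.3978 -0.1044 0.0272; -0.1044 0.2748 -0.1317; 0.0272 -0.1317 0.8723]
step 2: x^-=[1.1094, 1.8211, -3.1039]  P^-=[0.6876 -0.1685 0.0345; -0.1685 0.4067 0.0639; 0.0345 0.0639 1.1428]  S=[1.2146 -0.0851; -0.0851 0.7280]  K=[0.5483 -0.0072; -0.0744 0.5296; -0.0521 0.3876]  nu=[-1.0340, -3.2189]  x^+=[0.5656, 0.1935, -4.2976]  P^+=[0.3217 -0.0914 0.0893; -0.0914 0.1891 -0.0950; 0.0893 -0.0950 1.0267]
step 3: x^-=[0.1370, -0.9130, -4.0730]  P^-=[0.6282 -0.1173 0.1093; -0.1173 0.3234 0.1257; 0.1093 0.1257 1.2441]  S=[1.1466 -0.0467; -0.0467 0.6912]  K=[0.5279 0.0414; -0.0681 0.4706; -0.0015 0.5490]  nu=[-0.4244, -0.3751]  x^+=[-0.1026, -1.0606, -4.2783]  P^+=[0.3095 -0.0781 0.1081; -0.0781 0.1620 -0.0548; 0.1081 -0.0548 1.0357]
step 4: x^-=[-0.4083, -2.1558, -3.8221]  P^-=[0.6181 -0.0923 0.1242; -0.0923 0.3068 0.1631; 0.1242 0.1631 1.2387]  S=[1.1368 -0.0257; -0.0257 0.6973]  K=[0.5239 0.0626; -0.0610 0.4610; 0.0064 0.6001]  nu=[0.9552, -0.6027]  x^+=[0.0544, -2.4919, -4.1776]  P^+=[0.3050 -0.0700 0.1023; -0.0700 0.1529 -0.0303; 0.1023 -0.0303 0.9877]
step 5: x^-=[-0.1499, -3.7025, -3.6289]  P^-=[0.6112 -0.0828 0.1136; -0.0828 0.3037 0.1767; 0.1136 0.1767 1.1960]  S=[1.1334 -0.0196; -0.0196 0.7002]  K=[0.5211 0.0669; -0.0569 0.4613; -0.0004 0.6029]  nu=[-3.4753, 1.9960]  x^+=[-1.8273, -2.5839, -2.4242]  P^+=[0.3017 -0.0661 0.0917; -0.0661 0.1501 -0.0187; 0.0917 -0.0187 0.9415]

x_post = [-1.8273, -2.5839, -2.4242]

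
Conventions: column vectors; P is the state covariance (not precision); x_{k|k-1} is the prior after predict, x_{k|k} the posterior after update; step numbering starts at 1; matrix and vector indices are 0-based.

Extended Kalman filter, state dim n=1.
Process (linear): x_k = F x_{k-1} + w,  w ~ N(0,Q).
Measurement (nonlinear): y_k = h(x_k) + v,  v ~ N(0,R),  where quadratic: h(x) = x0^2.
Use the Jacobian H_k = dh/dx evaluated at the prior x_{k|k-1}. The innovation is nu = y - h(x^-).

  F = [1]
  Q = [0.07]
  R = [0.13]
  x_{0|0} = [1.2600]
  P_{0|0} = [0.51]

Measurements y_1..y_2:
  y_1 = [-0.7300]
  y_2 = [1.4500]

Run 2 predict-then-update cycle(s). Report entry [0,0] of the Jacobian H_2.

H_jac[0,0] = 0.7433

step 1: x^-=[1.2600]  P^-=[0.5800]  H_jac=[2.5200]  S=[3.8132]  K=[0.3833]  nu=[-2.3176]  x^+=[0.3717]  P^+=[0.0198]
step 2: x^-=[0.3717]  P^-=[0.0898]  H_jac=[0.7433]  S=[0.1796]  K=[0.3716]  nu=[1.3119]  x^+=[0.8591]  P^+=[0.0650]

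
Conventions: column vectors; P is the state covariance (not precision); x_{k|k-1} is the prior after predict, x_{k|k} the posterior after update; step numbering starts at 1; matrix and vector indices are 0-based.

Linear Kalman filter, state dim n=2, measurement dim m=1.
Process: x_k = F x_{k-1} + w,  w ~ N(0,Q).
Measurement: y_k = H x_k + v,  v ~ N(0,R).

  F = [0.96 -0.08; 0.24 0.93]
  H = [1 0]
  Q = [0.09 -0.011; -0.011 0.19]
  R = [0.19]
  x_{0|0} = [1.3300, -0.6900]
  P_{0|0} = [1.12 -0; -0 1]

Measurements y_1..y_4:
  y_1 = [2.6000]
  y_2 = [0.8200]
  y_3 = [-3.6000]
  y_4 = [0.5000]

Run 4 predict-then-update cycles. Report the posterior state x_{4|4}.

x_post = [-0.3782, 1.0287]

step 1: x^-=[1.3320, -0.3225]  P^-=[1.1286 0.1726; 0.1726 1.1194]  S=[1.3186]  K=[0.8559; 0.1309]  nu=[1.2680]  x^+=[2.4173, -0.1565]  P^+=[0.1626 0.0249; 0.0249 1.0968]
step 2: x^-=[2.3331, 0.4346]  P^-=[0.2431 -0.0334; -0.0334 1.1591]  S=[0.4331]  K=[0.5613; -0.0771]  nu=[-1.5131]  x^+=[1.4838, 0.5513]  P^+=[0.1066 -0.0147; -0.0147 1.1565]
step 3: x^-=[1.3804, 0.8689]  P^-=[0.1979 -0.0853; -0.0853 1.1899]  S=[0.3879]  K=[0.5102; -0.2198]  nu=[-4.9804]  x^+=[-1.1607, 1.9637]  P^+=[0.0969 -0.0418; -0.0418 1.1711]
step 4: x^-=[-1.2714, 1.5476]  P^-=[0.1933 -0.1123; -0.1123 1.1899]  S=[0.3833]  K=[0.5042; -0.2930]  nu=[1.7714]  x^+=[-0.3782, 1.0287]  P^+=[0.0958 -0.0557; -0.0557 1.1570]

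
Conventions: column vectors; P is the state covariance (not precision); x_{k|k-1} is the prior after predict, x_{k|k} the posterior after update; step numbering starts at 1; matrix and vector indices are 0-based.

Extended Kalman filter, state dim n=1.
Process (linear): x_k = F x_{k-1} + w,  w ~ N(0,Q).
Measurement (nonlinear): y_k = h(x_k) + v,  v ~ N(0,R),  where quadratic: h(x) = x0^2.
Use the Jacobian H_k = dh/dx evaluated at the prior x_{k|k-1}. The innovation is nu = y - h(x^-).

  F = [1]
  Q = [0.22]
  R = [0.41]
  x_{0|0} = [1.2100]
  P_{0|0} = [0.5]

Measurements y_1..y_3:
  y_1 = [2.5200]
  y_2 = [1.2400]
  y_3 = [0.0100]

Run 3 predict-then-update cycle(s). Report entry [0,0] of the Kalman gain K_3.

K[0,0] = 0.3195

step 1: x^-=[1.2100]  P^-=[0.7200]  H_jac=[2.4200]  S=[4.6266]  K=[0.3766]  nu=[1.0559]  x^+=[1.6077]  P^+=[0.0638]
step 2: x^-=[1.6077]  P^-=[0.2838]  H_jac=[3.2153]  S=[3.3440]  K=[0.2729]  nu=[-1.3446]  x^+=[1.2408]  P^+=[0.0348]
step 3: x^-=[1.2408]  P^-=[0.2548]  H_jac=[2.4815]  S=[1.9790]  K=[0.3195]  nu=[-1.5295]  x^+=[0.7521]  P^+=[0.0528]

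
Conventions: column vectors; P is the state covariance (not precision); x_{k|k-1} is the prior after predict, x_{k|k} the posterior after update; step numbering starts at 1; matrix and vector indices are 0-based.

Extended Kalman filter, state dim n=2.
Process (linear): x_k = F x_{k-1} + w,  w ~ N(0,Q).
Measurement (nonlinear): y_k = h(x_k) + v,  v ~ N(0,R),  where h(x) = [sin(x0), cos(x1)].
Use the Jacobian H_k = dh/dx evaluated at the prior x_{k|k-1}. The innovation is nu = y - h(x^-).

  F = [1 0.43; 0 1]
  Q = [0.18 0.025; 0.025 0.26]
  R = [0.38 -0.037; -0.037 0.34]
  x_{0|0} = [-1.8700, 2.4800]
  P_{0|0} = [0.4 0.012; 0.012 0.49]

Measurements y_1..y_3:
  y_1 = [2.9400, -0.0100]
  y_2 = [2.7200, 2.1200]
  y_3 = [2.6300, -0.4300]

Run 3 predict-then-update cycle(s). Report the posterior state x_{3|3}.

step 1: x^-=[-0.8036, 2.4800]  P^-=[0.6809 0.2477; 0.2477 0.7500]  H_jac=[0.6941 0.0000; 0.0000 -0.6144]  S=[0.7081 -0.1426; -0.1426 0.6231]  K=[0.6482 -0.0959; 0.0984 -0.7170]  nu=[3.6599, 0.7790]  x^+=[1.4940, 2.2816]  P^+=[0.3600 0.0921; 0.0921 0.4027]
step 2: x^-=[2.4751, 2.2816]  P^-=[0.6936 0.2903; 0.2903 0.6627]  H_jac=[-0.7860 0.0000; 0.0000 -0.7579]  S=[0.8085 0.1359; 0.1359 0.7206]  K=[-0.6434 -0.1839; -0.1704 -0.6648]  nu=[2.1018, 2.7724]  x^+=[0.6130, 0.0802]  P^+=[0.3024 0.0511; 0.0511 0.2899]
step 3: x^-=[0.6475, 0.0802]  P^-=[0.5800 0.2008; 0.2008 0.5499]  H_jac=[0.7976 0.0000; 0.0000 -0.0802]  S=[0.7490 -0.0498; -0.0498 0.3435]  K=[0.6205 0.0432; 0.2073 -0.0982]  nu=[2.0268, -1.4268]  x^+=[1.8435, 0.6405]  P^+=[0.2936 0.1033; 0.1033 0.5124]

x_post = [1.8435, 0.6405]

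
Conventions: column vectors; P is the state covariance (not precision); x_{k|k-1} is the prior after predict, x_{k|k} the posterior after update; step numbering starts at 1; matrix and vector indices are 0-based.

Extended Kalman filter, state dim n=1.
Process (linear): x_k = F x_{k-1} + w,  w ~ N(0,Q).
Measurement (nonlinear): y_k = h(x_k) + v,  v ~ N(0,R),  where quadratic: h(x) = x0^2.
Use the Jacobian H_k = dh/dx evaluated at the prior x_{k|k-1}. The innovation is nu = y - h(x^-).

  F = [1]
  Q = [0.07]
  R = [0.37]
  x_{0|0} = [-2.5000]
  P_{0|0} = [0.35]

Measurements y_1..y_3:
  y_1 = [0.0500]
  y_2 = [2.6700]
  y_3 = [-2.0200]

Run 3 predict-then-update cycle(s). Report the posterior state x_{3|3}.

x_post = [-0.4993]

step 1: x^-=[-2.5000]  P^-=[0.4200]  H_jac=[-5.0000]  S=[10.8700]  K=[-0.1932]  nu=[-6.2000]  x^+=[-1.3022]  P^+=[0.0143]
step 2: x^-=[-1.3022]  P^-=[0.0843]  H_jac=[-2.6044]  S=[0.9418]  K=[-0.2331]  nu=[0.9743]  x^+=[-1.5293]  P^+=[0.0331]
step 3: x^-=[-1.5293]  P^-=[0.1031]  H_jac=[-3.0586]  S=[1.3347]  K=[-0.2363]  nu=[-4.3588]  x^+=[-0.4993]  P^+=[0.0286]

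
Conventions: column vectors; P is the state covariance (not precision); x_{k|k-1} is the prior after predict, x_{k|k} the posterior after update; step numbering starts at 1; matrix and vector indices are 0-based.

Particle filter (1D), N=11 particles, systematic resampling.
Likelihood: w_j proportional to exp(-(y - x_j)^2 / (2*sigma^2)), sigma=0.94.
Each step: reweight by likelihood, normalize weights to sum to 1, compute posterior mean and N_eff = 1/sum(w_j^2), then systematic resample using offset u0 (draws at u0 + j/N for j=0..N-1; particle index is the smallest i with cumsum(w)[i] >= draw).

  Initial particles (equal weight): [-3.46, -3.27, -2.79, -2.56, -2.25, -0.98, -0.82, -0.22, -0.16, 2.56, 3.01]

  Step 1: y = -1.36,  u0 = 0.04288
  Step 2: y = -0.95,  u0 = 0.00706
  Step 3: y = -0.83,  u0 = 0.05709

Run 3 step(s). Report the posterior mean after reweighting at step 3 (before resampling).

step 1: w=[0.0192, 0.0295, 0.0732, 0.1030, 0.1487, 0.2145, 0.1973, 0.1116, 0.1030, 0.0000, 0.0000]  mean=-1.3782  Neff=6.7888  idx=[1, 3, 3, 4, 5, 5, 6, 6, 6, 7, 8]
step 2: w=[0.0065, 0.0316, 0.0316, 0.0526, 0.1368, 0.1368, 0.1356, 0.1356, 0.1356, 0.1012, 0.0962]  mean=-0.9406  Neff=8.5562  idx=[1, 3, 4, 5, 5, 6, 7, 7, 8, 9, 10]
step 3: w=[0.0203, 0.0353, 0.1091, 0.1091, 0.1091, 0.1105, 0.1105, 0.1105, 0.1105, 0.0895, 0.0857]  mean=-0.8479  Neff=9.8486  idx=[2, 2, 3, 4, 5, 6, 6, 7, 8, 9, 10]

post_mean = -0.8479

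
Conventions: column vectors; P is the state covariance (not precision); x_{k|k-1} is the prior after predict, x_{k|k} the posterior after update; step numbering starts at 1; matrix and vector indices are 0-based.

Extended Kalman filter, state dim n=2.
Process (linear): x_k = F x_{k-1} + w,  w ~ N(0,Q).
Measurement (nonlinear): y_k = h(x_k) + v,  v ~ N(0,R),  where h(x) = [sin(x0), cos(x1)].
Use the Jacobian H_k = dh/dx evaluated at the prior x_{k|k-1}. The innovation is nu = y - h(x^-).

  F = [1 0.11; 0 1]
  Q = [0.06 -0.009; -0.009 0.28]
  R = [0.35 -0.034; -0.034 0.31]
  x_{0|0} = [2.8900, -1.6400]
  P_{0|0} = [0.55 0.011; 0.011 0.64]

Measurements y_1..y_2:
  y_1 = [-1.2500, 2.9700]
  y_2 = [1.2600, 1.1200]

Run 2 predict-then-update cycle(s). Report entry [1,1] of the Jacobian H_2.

step 1: x^-=[2.7096, -1.6400]  P^-=[0.6202 0.0724; 0.0724 0.9200]  H_jac=[-0.9081 0.0000; 0.0000 0.9976]  S=[0.8615 -0.0996; -0.0996 1.2256]  K=[-0.6531 0.0059; 0.0103 0.7497]  nu=[-1.6687, 3.0391]  x^+=[3.8172, 0.6212]  P^+=[0.2519 0.0241; 0.0241 0.2326]
step 2: x^-=[3.8855, 0.6212]  P^-=[0.3200 0.0407; 0.0407 0.5126]  H_jac=[-0.7358 0.0000; 0.0000 -0.5820]  S=[0.5233 -0.0166; -0.0166 0.4836]  K=[-0.4521 -0.0644; -0.0768 -0.6195]  nu=[1.9372, 0.3068]  x^+=[2.9900, 0.2823]  P^+=[0.2121 0.0079; 0.0079 0.3255]

H_jac[1,1] = -0.5820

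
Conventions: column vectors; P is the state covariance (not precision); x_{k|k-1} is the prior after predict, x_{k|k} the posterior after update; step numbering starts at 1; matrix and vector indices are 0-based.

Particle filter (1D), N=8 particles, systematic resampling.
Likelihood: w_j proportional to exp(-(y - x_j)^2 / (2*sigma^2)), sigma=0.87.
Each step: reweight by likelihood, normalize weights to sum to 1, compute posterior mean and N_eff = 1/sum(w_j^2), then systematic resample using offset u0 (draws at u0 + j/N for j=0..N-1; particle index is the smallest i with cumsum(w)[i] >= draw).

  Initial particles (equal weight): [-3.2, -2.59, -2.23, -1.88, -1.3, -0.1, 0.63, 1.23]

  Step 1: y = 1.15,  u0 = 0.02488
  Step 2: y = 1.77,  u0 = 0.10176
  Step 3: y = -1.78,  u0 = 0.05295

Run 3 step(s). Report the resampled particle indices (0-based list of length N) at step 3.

resampled_idx = [0, 0, 1, 1, 1, 2, 2, 5]

step 1: w=[0.0000, 0.0000, 0.0002, 0.0011, 0.0086, 0.1612, 0.3784, 0.4505]  mean=0.7626  Neff=2.6867  idx=[5, 5, 6, 6, 6, 7, 7, 7]
step 2: w=[0.0252, 0.0252, 0.1074, 0.1074, 0.1074, 0.2091, 0.2091, 0.2091]  mean=0.9697  Neff=5.9851  idx=[2, 3, 4, 5, 6, 6, 7, 7]
step 3: w=[0.2791, 0.2791, 0.2791, 0.0326, 0.0326, 0.0326, 0.0326, 0.0326]  mean=0.7277  Neff=4.1854  idx=[0, 0, 1, 1, 1, 2, 2, 5]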